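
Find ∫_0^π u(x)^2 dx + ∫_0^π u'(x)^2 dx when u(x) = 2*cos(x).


||u||_{H^1(0,π)}^2 = 4*π

u'(x) = -2*sin(x).
Expand u² and (u')² and integrate term by term on (0, π), using: for integers n ≥ 1, ∫_0^π sin²(nx) dx = ∫_0^π cos²(nx) dx = π/2; for n ≠ n', ∫_0^π sin(nx)sin(n'x) dx = ∫_0^π cos(nx)cos(n'x) dx = 0; and by product-to-sum, ∫_0^π sin(nx)cos(n'x) dx = ½∫_0^π [sin((n+n')x) + sin((n−n')x)] dx, which is 0 when n+n' is even and 2n/(n²−n'²) when n+n' is odd (it need not vanish on (0, π)).
  u² squared terms: (2)²·∫cos(x)² dx = 4·π/2 = 2*π.
  So ∫_0^π u² dx = 2*π.
  (u')² squared terms: (-2)²·∫sin(x)² dx = 4·π/2 = 2*π.
  So ∫_0^π (u')² dx = 2*π.
||u||_{H^1}^2 = (2*π) + (2*π) = 4*π.


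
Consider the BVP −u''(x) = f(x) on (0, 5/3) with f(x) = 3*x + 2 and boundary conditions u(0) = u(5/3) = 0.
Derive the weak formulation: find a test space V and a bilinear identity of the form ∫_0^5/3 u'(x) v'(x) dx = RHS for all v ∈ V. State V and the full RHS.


V = H^1_0(0, 5/3) (so v(0) = v(5/3) = 0); weak form: ∫_0^5/3 u'v' dx = ∫_0^5/3 (3*x + 2) v dx for all v ∈ V.

Multiply both sides by a test function v and integrate from 0 to 5/3:
  ∫_0^5/3 −u''(x) v(x) dx = ∫_0^5/3 f(x) v(x) dx.
Integrate the LHS by parts once:
  ∫_0^5/3 −u'' v dx = −[u'(x) v(x)]_0^5/3 + ∫_0^5/3 u'(x) v'(x) dx.
Thus ∫_0^5/3 u'(x) v'(x) dx = ∫_0^5/3 f(x) v(x) dx + [u'(x) v(x)]_0^5/3.
Choose V so that boundary terms are either known or forced to vanish.
u is Dirichlet: u(0) = u(5/3) = 0. Let V = H^1_0(0, 5/3); then v(0) = v(5/3) = 0, and [u' v]_0^5/3 = 0.
Weak formulation: find u (satisfying any essential BC) such that ∫_0^5/3 u'(x) v'(x) dx = ∫_0^5/3 f v dx for all v ∈ V.
Substituting f(x) = 3*x + 2, the right-hand side is ∫_0^5/3 (3*x + 2) v dx.


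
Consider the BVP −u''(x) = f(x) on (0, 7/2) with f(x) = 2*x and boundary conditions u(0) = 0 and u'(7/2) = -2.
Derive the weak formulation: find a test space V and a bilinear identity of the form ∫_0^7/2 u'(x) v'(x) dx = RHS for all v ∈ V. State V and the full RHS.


V = {v ∈ H^1(0, 7/2) : v(0) = 0} (test functions vanish at x = 0 where u is specified); weak form: ∫_0^7/2 u'v' dx = ∫_0^7/2 (2*x) v dx − 2·v(7/2) for all v ∈ V.

Multiply both sides by a test function v and integrate from 0 to 7/2:
  ∫_0^7/2 −u''(x) v(x) dx = ∫_0^7/2 f(x) v(x) dx.
Integrate the LHS by parts once:
  ∫_0^7/2 −u'' v dx = −[u'(x) v(x)]_0^7/2 + ∫_0^7/2 u'(x) v'(x) dx.
Thus ∫_0^7/2 u'(x) v'(x) dx = ∫_0^7/2 f(x) v(x) dx + [u'(x) v(x)]_0^7/2.
Choose V so that boundary terms are either known or forced to vanish.
Mixed BC: u(0) = 0 (Dirichlet) and u'(7/2) = -2 (Neumann). Define V = {v ∈ H^1(0, 7/2) : v(0) = 0}. Then [u' v]_0^7/2 = u'(7/2)·v(7/2) − u'(0)·0 = − 2·v(7/2).
Weak formulation: find u (satisfying any essential BC) such that ∫_0^7/2 u'(x) v'(x) dx = ∫_0^7/2 f v dx − 2·v(7/2) for all v ∈ V (Dirichlet at 0 absorbed into V; Neumann datum at x = 7/2 contributes the boundary term).
Substituting f(x) = 2*x, the right-hand side is ∫_0^7/2 (2*x) v dx − 2·v(7/2).


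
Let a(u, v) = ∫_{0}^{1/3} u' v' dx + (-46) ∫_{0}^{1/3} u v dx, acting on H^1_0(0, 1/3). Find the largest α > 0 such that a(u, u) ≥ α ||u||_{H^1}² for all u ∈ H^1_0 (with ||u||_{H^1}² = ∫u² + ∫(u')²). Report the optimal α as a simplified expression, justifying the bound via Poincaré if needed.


α = (-46 + 9*π^2)/(1 + 9*π^2)

Coercivity of a(·,·) on H^1_0(0, 1/3) means a(u, u) ≥ α ||u||_{H^1}² for every u ∈ H^1_0.
The interval has length L = 1/3, and Poincaré/coercivity depend only on L. Here a(u, u) = ∫(u')² + (-46)·∫u².
Here c = -46 < 0 with |c| < (π/L)² = 9*π^2, so coercivity still holds. The condition a(u,u) ≥ α||u||_{H^1}² reads (1−α)∫(u')² ≥ (α−c)∫u². Any admissible α is ≤ 1 (rapidly oscillating u have ∫u²/∫(u')² → 0), and α = 1 would force 0 ≥ (1−c)∫u², impossible since c < 1; so 1−α > 0. By the sharp Poincaré inequality on H^1_0 of an interval of length L, ∫(u')² ≥ (π/L)²∫u² with equality for the first sine mode sin(π(x−x₀)/L) (x₀ the left endpoint), so the inequality holds for all u iff (1−α)(π/L)² ≥ α − c, i.e. α ≤ ((π/L)² + c)/((π/L)² + 1) = (1 + c(L/π)²)/(1 + (L/π)²). (Direct route, valid since c ≤ 0: Poincaré gives c∫u² ≥ c(L/π)²∫(u')², so a(u,u) ≥ (1 + c(L/π)²)∫(u')², while ||u||_{H^1}² ≤ (1 + (L/π)²)∫(u')²; dividing yields the same α.) With (π/L)² = 9*π^2 and c = -46, the largest admissible constant is α = ((π/L)² + c)/((π/L)² + 1).
Simplifying, α = (-46 + 9*π^2)/(1 + 9*π^2).


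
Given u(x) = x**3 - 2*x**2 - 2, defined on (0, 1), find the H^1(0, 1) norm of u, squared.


||u||_{H^1}^2 = 743/105

The H^1 norm (squared) on an interval (0, L) is
  ||u||_{H^1}^2 = ∫_0^L u(x)^2 dx + ∫_0^L u'(x)^2 dx.
Compute u'(x) = 3*x**2 - 4*x.
Then u(x)^2 = x**6 - 4*x**5 + 4*x**4 - 4*x**3 + 8*x**2 + 4 and u'(x)^2 = 9*x**4 - 24*x**3 + 16*x**2.
Integrate each monomial from 0 to 1 using ∫_0^1 c·x^n dx = c·1^(n+1)/(n+1):
  ∫_0^1 u(x)^2 dx = ∫_0^1 (x^6 - 4*x^5 + 4*x^4 - 4*x^3 + 8*x^2 + 4) dx. Term by term:
    ∫_0^1 x^6 dx = 1/7;  ∫_0^1 -4*x^5 dx = -2/3;  ∫_0^1 4*x^4 dx = 4/5;
    ∫_0^1 -4*x^3 dx = -1;  ∫_0^1 8*x^2 dx = 8/3;  ∫_0^1 4 dx = 4.
  Sum: 1/7 − 2/3 + 4/5 − 1 + 8/3 + 4 = 208/35.
  ∫_0^1 u'(x)^2 dx = ∫_0^1 (9*x^4 - 24*x^3 + 16*x^2) dx. Term by term:
    ∫_0^1 9*x^4 dx = 9/5;  ∫_0^1 -24*x^3 dx = -6;  ∫_0^1 16*x^2 dx = 16/3.
  Sum: 9/5 − 6 + 16/3 = 17/15.
Adding: ||u||_{H^1}^2 = 208/35 + 17/15 = 743/105.


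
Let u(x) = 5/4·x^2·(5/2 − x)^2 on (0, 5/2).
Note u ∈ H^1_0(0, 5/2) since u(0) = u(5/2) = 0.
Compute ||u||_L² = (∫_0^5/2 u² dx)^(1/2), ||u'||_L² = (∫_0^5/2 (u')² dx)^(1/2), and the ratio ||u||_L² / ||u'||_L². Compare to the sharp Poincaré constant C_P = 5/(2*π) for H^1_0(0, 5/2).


||u||_L² / ||u'||_L² = 5*sqrt(3)/12 < C_P = 5/(2*π).

u(x) = 5/4·x^2·(5/2 − x)^2, so u'(x) = 5*x*(2*x - 5)*(4*x - 5)/8.
u(x) = 5/4·x^2·(5/2 − x)^2 vanishes at x = 0 and x = 5/2, so u ∈ H^1_0(0, 5/2). Differentiate via the product rule and integrate the resulting polynomials term by term.
  ∫_0^5/2 u² dx = ∫_0^5/2 (25*x^8/16 - 125*x^7/8 + 1875*x^6/32 - 3125*x^5/32 + 15625*x^4/256) dx. Term by term:
    ∫_0^5/2 25*x^8/16 dx = 48828125/73728;  ∫_0^5/2 -125*x^7/8 dx = -48828125/16384;  ∫_0^5/2 1875*x^6/32 dx = 146484375/28672;
    ∫_0^5/2 -3125*x^5/32 dx = -48828125/12288;  ∫_0^5/2 15625*x^4/256 dx = 9765625/8192.
  Sum: 48828125/73728 − 48828125/16384 + 146484375/28672 − 48828125/12288 + 9765625/8192 = 9765625/1032192.
  ∫_0^5/2 (u')² dx = ∫_0^5/2 (25*x^6 - 375*x^5/2 + 8125*x^4/16 - 9375*x^3/16 + 15625*x^2/64) dx. Term by term:
    ∫_0^5/2 25*x^6 dx = 1953125/896;  ∫_0^5/2 -375*x^5/2 dx = -1953125/256;  ∫_0^5/2 8125*x^4/16 dx = 5078125/512;
    ∫_0^5/2 -9375*x^3/16 dx = -5859375/1024;  ∫_0^5/2 15625*x^2/64 dx = 1953125/1536.
  Sum: 1953125/896 − 1953125/256 + 5078125/512 − 5859375/1024 + 1953125/1536 = 390625/21504.
∫_0^5/2 u² dx = 9765625/1032192, so ||u||_L² = 3125*sqrt(7)/2688.
∫_0^5/2 (u')² dx = 390625/21504, so ||u'||_L² = 625*sqrt(21)/672.
Ratio ||u||_L² / ||u'||_L² = 5*sqrt(3)/12.
Sharp Poincaré constant on H^1_0(0, 5/2) is C_P = L/π = 5/(2*π), achieved by sin(2*π/5·x).
A polynomial bump cannot attain the sharp Poincaré constant (only the first sine eigenfunction does), so the ratio is strictly less than C_P, consistent with ||u||_L² ≤ C_P ||u'||_L².


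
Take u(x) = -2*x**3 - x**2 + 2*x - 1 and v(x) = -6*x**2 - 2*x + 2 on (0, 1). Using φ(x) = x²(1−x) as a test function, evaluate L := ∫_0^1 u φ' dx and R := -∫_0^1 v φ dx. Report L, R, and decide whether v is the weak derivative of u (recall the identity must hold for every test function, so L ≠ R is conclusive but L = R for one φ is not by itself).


LHS = 2/15, RHS = 2/15. Yes, v = u' weakly.

u(x) = -2*x**3 - x**2 + 2*x - 1, classical derivative u'(x) = -6*x**2 - 2*x + 2.
φ(x) = x²(1−x), so φ'(x) = x*(2 - 3*x).
Note φ(0) = φ(1) = 0, so the boundary term u·φ vanishes.
LHS = ∫_0^1 u(x) φ'(x) dx = ∫_0^1 (6*x^5 - x^4 - 8*x^3 + 7*x^2 - 2*x) dx. Term by term:
  ∫_0^1 6*x^5 dx = 1;  ∫_0^1 -x^4 dx = -1/5;  ∫_0^1 -8*x^3 dx = -2;
  ∫_0^1 7*x^2 dx = 7/3;  ∫_0^1 -2*x dx = -1.
Sum: 1 − 1/5 − 2 + 7/3 − 1 = 2/15.
So LHS = 2/15.
∫_0^1 v(x) φ(x) dx = ∫_0^1 (6*x^5 - 4*x^4 - 4*x^3 + 2*x^2) dx. Term by term:
  ∫_0^1 6*x^5 dx = 1;  ∫_0^1 -4*x^4 dx = -4/5;  ∫_0^1 -4*x^3 dx = -1;
  ∫_0^1 2*x^2 dx = 2/3.
Sum: 1 − 4/5 − 1 + 2/3 = -2/15.
So RHS = -∫_0^1 v(x) φ(x) dx = 2/15.
LHS = RHS, so the identity holds for this test φ.
Moreover u is smooth here and v(x) = u'(x) = -6*x**2 - 2*x + 2 pointwise, so the identity holds for every test function. Hence v is the weak derivative of u.


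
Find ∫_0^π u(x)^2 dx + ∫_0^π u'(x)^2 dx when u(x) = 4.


||u||_{H^1(0,π)}^2 = 16*π

u'(x) = 0.
Expand u² and (u')² and integrate term by term on (0, π), using: for integers n ≥ 1, ∫_0^π sin²(nx) dx = ∫_0^π cos²(nx) dx = π/2; for n ≠ n', ∫_0^π sin(nx)sin(n'x) dx = ∫_0^π cos(nx)cos(n'x) dx = 0; and by product-to-sum, ∫_0^π sin(nx)cos(n'x) dx = ½∫_0^π [sin((n+n')x) + sin((n−n')x)] dx, which is 0 when n+n' is even and 2n/(n²−n'²) when n+n' is odd (it need not vanish on (0, π)). For the constant mode: ∫_0^π 1 dx = π, ∫_0^π cos(nx) dx = 0, ∫_0^π sin(nx) dx = (1−(−1)^n)/n.
  u² squared terms: (4)²·∫1 dx = 16·π = 16*π.
  So ∫_0^π u² dx = 16*π.
  u' ≡ 0, so ∫_0^π (u')² dx = 0.
||u||_{H^1}^2 = (16*π) + (0) = 16*π.


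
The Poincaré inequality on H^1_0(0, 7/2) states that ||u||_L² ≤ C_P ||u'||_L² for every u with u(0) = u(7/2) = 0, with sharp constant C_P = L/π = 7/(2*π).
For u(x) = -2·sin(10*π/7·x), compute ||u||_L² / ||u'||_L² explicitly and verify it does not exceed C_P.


||u||_L² / ||u'||_L² = 7/(10*π) < C_P = 7/(2*π).

u(x) = -2·sin(10*π/7·x), so u'(x) = -20*π*cos(10*π*x/7)/7.
Writing u(x) = A·sin(kπx/L) with A = -2 and k = 5, use ∫_0^L sin²(kπx/L) dx = L/2 and ∫_0^L cos²(kπx/L) dx = L/2.
u² = 4·sin²(10*π/7·x) and (u')² = 400*π^2/49·cos²(10*π/7·x), and each of sin², cos² integrates to L/2 = 7/4 over (0, 7/2).
∫_0^7/2 u² dx = 7, so ||u||_L² = sqrt(7).
∫_0^7/2 (u')² dx = 100*π^2/7, so ||u'||_L² = 10*sqrt(7)*π/7.
Ratio ||u||_L² / ||u'||_L² = 7/(10*π).
Sharp Poincaré constant on H^1_0(0, 7/2) is C_P = L/π = 7/(2*π), achieved by sin(2*π/7·x).
This is the k = 5 harmonic; the ratio L/(kπ) is strictly less than C_P = L/π, consistent with the sharp inequality ||u||_L² ≤ C_P ||u'||_L².


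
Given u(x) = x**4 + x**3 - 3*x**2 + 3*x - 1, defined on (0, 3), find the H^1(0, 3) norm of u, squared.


||u||_{H^1}^2 = 1222251/140

The H^1 norm (squared) on an interval (0, L) is
  ||u||_{H^1}^2 = ∫_0^L u(x)^2 dx + ∫_0^L u'(x)^2 dx.
Compute u'(x) = 4*x**3 + 3*x**2 - 6*x + 3.
Then u(x)^2 = x**8 + 2*x**7 - 5*x**6 + 13*x**4 - 20*x**3 + 15*x**2 - 6*x + 1 and u'(x)^2 = 16*x**6 + 24*x**5 - 39*x**4 - 12*x**3 + 54*x**2 - 36*x + 9.
Integrate each monomial from 0 to 3 using ∫_0^3 c·x^n dx = c·3^(n+1)/(n+1):
  ∫_0^3 u(x)^2 dx = ∫_0^3 (x^8 + 2*x^7 - 5*x^6 + 13*x^4 - 20*x^3 + 15*x^2 - 6*x + 1) dx. Term by term:
    ∫_0^3 x^8 dx = 2187;  ∫_0^3 2*x^7 dx = 6561/4;  ∫_0^3 -5*x^6 dx = -10935/7;
    ∫_0^3 13*x^4 dx = 3159/5;  ∫_0^3 -20*x^3 dx = -405;  ∫_0^3 15*x^2 dx = 135;
    ∫_0^3 -6*x dx = -27;  ∫_0^3 1 dx = 3.
  Sum: 2187 + 6561/4 − 10935/7 + 3159/5 − 405 + 135 − 27 + 3 = 364407/140.
  ∫_0^3 u'(x)^2 dx = ∫_0^3 (16*x^6 + 24*x^5 - 39*x^4 - 12*x^3 + 54*x^2 - 36*x + 9) dx. Term by term:
    ∫_0^3 16*x^6 dx = 34992/7;  ∫_0^3 24*x^5 dx = 2916;  ∫_0^3 -39*x^4 dx = -9477/5;
    ∫_0^3 -12*x^3 dx = -243;  ∫_0^3 54*x^2 dx = 486;  ∫_0^3 -36*x dx = -162;
    ∫_0^3 9 dx = 27.
  Sum: 34992/7 + 2916 − 9477/5 − 243 + 486 − 162 + 27 = 214461/35.
Adding: ||u||_{H^1}^2 = 364407/140 + 214461/35 = 1222251/140.


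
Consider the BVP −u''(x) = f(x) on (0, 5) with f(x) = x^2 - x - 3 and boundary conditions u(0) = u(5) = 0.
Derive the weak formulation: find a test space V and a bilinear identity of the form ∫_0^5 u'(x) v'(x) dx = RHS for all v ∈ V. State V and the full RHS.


V = H^1_0(0, 5) (so v(0) = v(5) = 0); weak form: ∫_0^5 u'v' dx = ∫_0^5 (x^2 - x - 3) v dx for all v ∈ V.

Multiply both sides by a test function v and integrate from 0 to 5:
  ∫_0^5 −u''(x) v(x) dx = ∫_0^5 f(x) v(x) dx.
Integrate the LHS by parts once:
  ∫_0^5 −u'' v dx = −[u'(x) v(x)]_0^5 + ∫_0^5 u'(x) v'(x) dx.
Thus ∫_0^5 u'(x) v'(x) dx = ∫_0^5 f(x) v(x) dx + [u'(x) v(x)]_0^5.
Choose V so that boundary terms are either known or forced to vanish.
u is Dirichlet: u(0) = u(5) = 0. Let V = H^1_0(0, 5); then v(0) = v(5) = 0, and [u' v]_0^5 = 0.
Weak formulation: find u (satisfying any essential BC) such that ∫_0^5 u'(x) v'(x) dx = ∫_0^5 f v dx for all v ∈ V.
Substituting f(x) = x^2 - x - 3, the right-hand side is ∫_0^5 (x^2 - x - 3) v dx.


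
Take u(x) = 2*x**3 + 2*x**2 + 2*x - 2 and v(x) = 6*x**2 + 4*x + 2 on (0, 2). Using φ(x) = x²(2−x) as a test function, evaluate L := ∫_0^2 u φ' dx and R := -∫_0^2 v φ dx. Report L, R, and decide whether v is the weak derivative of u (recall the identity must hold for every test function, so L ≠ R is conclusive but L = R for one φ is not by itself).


LHS = -328/15, RHS = -328/15. Yes, v = u' weakly.

u(x) = 2*x**3 + 2*x**2 + 2*x - 2, classical derivative u'(x) = 6*x**2 + 4*x + 2.
φ(x) = x²(2−x), so φ'(x) = x*(4 - 3*x).
Note φ(0) = φ(2) = 0, so the boundary term u·φ vanishes.
LHS = ∫_0^2 u(x) φ'(x) dx = ∫_0^2 (-6*x^5 + 2*x^4 + 2*x^3 + 14*x^2 - 8*x) dx. Term by term:
  ∫_0^2 -6*x^5 dx = -64;  ∫_0^2 2*x^4 dx = 64/5;  ∫_0^2 2*x^3 dx = 8;
  ∫_0^2 14*x^2 dx = 112/3;  ∫_0^2 -8*x dx = -16.
Sum: -64 + 64/5 + 8 + 112/3 − 16 = -328/15.
So LHS = -328/15.
∫_0^2 v(x) φ(x) dx = ∫_0^2 (-6*x^5 + 8*x^4 + 6*x^3 + 4*x^2) dx. Term by term:
  ∫_0^2 -6*x^5 dx = -64;  ∫_0^2 8*x^4 dx = 256/5;  ∫_0^2 6*x^3 dx = 24;
  ∫_0^2 4*x^2 dx = 32/3.
Sum: -64 + 256/5 + 24 + 32/3 = 328/15.
So RHS = -∫_0^2 v(x) φ(x) dx = -328/15.
LHS = RHS, so the identity holds for this test φ.
Moreover u is smooth here and v(x) = u'(x) = 6*x**2 + 4*x + 2 pointwise, so the identity holds for every test function. Hence v is the weak derivative of u.


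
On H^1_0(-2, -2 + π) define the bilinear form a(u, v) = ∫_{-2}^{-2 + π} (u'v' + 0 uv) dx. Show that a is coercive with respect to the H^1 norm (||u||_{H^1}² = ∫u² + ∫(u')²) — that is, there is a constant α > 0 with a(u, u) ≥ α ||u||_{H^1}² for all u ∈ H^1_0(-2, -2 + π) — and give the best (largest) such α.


α = 1/2

Coercivity of a(·,·) on H^1_0(-2, -2 + π) means a(u, u) ≥ α ||u||_{H^1}² for every u ∈ H^1_0.
The interval has length L = π, and Poincaré/coercivity depend only on L. Here a(u, u) = ∫(u')² + (0)·∫u².
Here c = 0, so a(u,u) = ∫(u')² alone. The condition a(u,u) ≥ α||u||_{H^1}² reads (1−α)∫(u')² ≥ (α−c)∫u². Any admissible α is ≤ 1 (rapidly oscillating u have ∫u²/∫(u')² → 0), and α = 1 would force 0 ≥ (1−c)∫u², impossible since c < 1; so 1−α > 0. By the sharp Poincaré inequality on H^1_0 of an interval of length L, ∫(u')² ≥ (π/L)²∫u² with equality for the first sine mode sin(π(x−x₀)/L) (x₀ the left endpoint), so the inequality holds for all u iff (1−α)(π/L)² ≥ α − c, i.e. α ≤ ((π/L)² + c)/((π/L)² + 1) = (1 + c(L/π)²)/(1 + (L/π)²). (Direct route, valid since c ≤ 0: Poincaré gives c∫u² ≥ c(L/π)²∫(u')², so a(u,u) ≥ (1 + c(L/π)²)∫(u')², while ||u||_{H^1}² ≤ (1 + (L/π)²)∫(u')²; dividing yields the same α.) With (π/L)² = 1 and c = 0, the largest admissible constant is α = ((π/L)² + c)/((π/L)² + 1).
Simplifying, α = 1/2.


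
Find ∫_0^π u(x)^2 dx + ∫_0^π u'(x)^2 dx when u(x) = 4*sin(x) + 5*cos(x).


||u||_{H^1(0,π)}^2 = 41*π

u'(x) = -5*sin(x) + 4*cos(x).
Expand u² and (u')² and integrate term by term on (0, π), using: for integers n ≥ 1, ∫_0^π sin²(nx) dx = ∫_0^π cos²(nx) dx = π/2; for n ≠ n', ∫_0^π sin(nx)sin(n'x) dx = ∫_0^π cos(nx)cos(n'x) dx = 0; and by product-to-sum, ∫_0^π sin(nx)cos(n'x) dx = ½∫_0^π [sin((n+n')x) + sin((n−n')x)] dx, which is 0 when n+n' is even and 2n/(n²−n'²) when n+n' is odd (it need not vanish on (0, π)).
  u² squared terms: (4)²·∫sin(x)² dx = 16·π/2 = 8*π;  (5)²·∫cos(x)² dx = 25·π/2 = 25*π/2.
  u² cross terms: 2·(4)·(5)·∫sin(x)·cos(x) dx = 40·(0) = 0.
  So ∫_0^π u² dx = 8*π + 25*π/2 + 0 = 41*π/2.
  (u')² squared terms: (-5)²·∫sin(x)² dx = 25·π/2 = 25*π/2;  (4)²·∫cos(x)² dx = 16·π/2 = 8*π.
  (u')² cross terms: 2·(-5)·(4)·∫sin(x)·cos(x) dx = -40·(0) = 0.
  So ∫_0^π (u')² dx = 25*π/2 + 8*π + 0 = 41*π/2.
||u||_{H^1}^2 = (41*π/2) + (41*π/2) = 41*π.


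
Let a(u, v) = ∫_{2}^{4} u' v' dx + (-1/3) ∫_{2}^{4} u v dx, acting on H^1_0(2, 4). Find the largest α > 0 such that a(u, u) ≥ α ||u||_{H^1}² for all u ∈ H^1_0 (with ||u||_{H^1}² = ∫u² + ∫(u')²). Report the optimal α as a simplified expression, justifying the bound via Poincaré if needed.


α = (-4/3 + π^2)/(4 + π^2)

Coercivity of a(·,·) on H^1_0(2, 4) means a(u, u) ≥ α ||u||_{H^1}² for every u ∈ H^1_0.
The interval has length L = 2, and Poincaré/coercivity depend only on L. Here a(u, u) = ∫(u')² + (-1/3)·∫u².
Here c = -1/3 < 0 with |c| < (π/L)² = π^2/4, so coercivity still holds. The condition a(u,u) ≥ α||u||_{H^1}² reads (1−α)∫(u')² ≥ (α−c)∫u². Any admissible α is ≤ 1 (rapidly oscillating u have ∫u²/∫(u')² → 0), and α = 1 would force 0 ≥ (1−c)∫u², impossible since c < 1; so 1−α > 0. By the sharp Poincaré inequality on H^1_0 of an interval of length L, ∫(u')² ≥ (π/L)²∫u² with equality for the first sine mode sin(π(x−x₀)/L) (x₀ the left endpoint), so the inequality holds for all u iff (1−α)(π/L)² ≥ α − c, i.e. α ≤ ((π/L)² + c)/((π/L)² + 1) = (1 + c(L/π)²)/(1 + (L/π)²). (Direct route, valid since c ≤ 0: Poincaré gives c∫u² ≥ c(L/π)²∫(u')², so a(u,u) ≥ (1 + c(L/π)²)∫(u')², while ||u||_{H^1}² ≤ (1 + (L/π)²)∫(u')²; dividing yields the same α.) With (π/L)² = π^2/4 and c = -1/3, the largest admissible constant is α = ((π/L)² + c)/((π/L)² + 1).
Simplifying, α = (-4/3 + π^2)/(4 + π^2).


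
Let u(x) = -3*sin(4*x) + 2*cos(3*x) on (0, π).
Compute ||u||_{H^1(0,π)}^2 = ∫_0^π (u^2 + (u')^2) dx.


||u||_{H^1(0,π)}^2 = -960/7 + 193*π/2

u'(x) = -6*sin(3*x) - 12*cos(4*x).
Expand u² and (u')² and integrate term by term on (0, π), using: for integers n ≥ 1, ∫_0^π sin²(nx) dx = ∫_0^π cos²(nx) dx = π/2; for n ≠ n', ∫_0^π sin(nx)sin(n'x) dx = ∫_0^π cos(nx)cos(n'x) dx = 0; and by product-to-sum, ∫_0^π sin(nx)cos(n'x) dx = ½∫_0^π [sin((n+n')x) + sin((n−n')x)] dx, which is 0 when n+n' is even and 2n/(n²−n'²) when n+n' is odd (it need not vanish on (0, π)).
  u² squared terms: (-3)²·∫sin(4x)² dx = 9·π/2 = 9*π/2;  (2)²·∫cos(3x)² dx = 4·π/2 = 2*π.
  u² cross terms: 2·(-3)·(2)·∫sin(4x)·cos(3x) dx = -12·(8/7) = -96/7.
  So ∫_0^π u² dx = 9*π/2 + 2*π − 96/7 = -96/7 + 13*π/2.
  (u')² squared terms: (-12)²·∫cos(4x)² dx = 144·π/2 = 72*π;  (-6)²·∫sin(3x)² dx = 36·π/2 = 18*π.
  (u')² cross terms: 2·(-12)·(-6)·∫cos(4x)·sin(3x) dx = 144·(-6/7) = -864/7.
  So ∫_0^π (u')² dx = 72*π + 18*π − 864/7 = -864/7 + 90*π.
||u||_{H^1}^2 = (-96/7 + 13*π/2) + (-864/7 + 90*π) = -960/7 + 193*π/2.


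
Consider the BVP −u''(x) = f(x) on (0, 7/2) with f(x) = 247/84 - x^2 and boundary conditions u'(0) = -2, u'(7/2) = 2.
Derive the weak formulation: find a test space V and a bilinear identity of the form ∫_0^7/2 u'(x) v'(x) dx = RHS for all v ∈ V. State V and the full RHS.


V = H^1(0, 7/2) (v unrestricted at boundary; u is determined up to an additive constant); weak form: ∫_0^7/2 u'v' dx = ∫_0^7/2 (247/84 - x^2) v dx + 2·v(7/2) + 2·v(0) for all v ∈ V.

Multiply both sides by a test function v and integrate from 0 to 7/2:
  ∫_0^7/2 −u''(x) v(x) dx = ∫_0^7/2 f(x) v(x) dx.
Integrate the LHS by parts once:
  ∫_0^7/2 −u'' v dx = −[u'(x) v(x)]_0^7/2 + ∫_0^7/2 u'(x) v'(x) dx.
Thus ∫_0^7/2 u'(x) v'(x) dx = ∫_0^7/2 f(x) v(x) dx + [u'(x) v(x)]_0^7/2.
Choose V so that boundary terms are either known or forced to vanish.
u has inhomogeneous Neumann u'(0) = -2, u'(7/2) = 2. [u' v]_0^7/2 = (2)·v(7/2) − (-2)·v(0) = 2·v(7/2) + 2·v(0). Take V = H^1(0, 7/2); boundary term becomes part of RHS.
Weak formulation: find u (satisfying any essential BC) such that ∫_0^7/2 u'(x) v'(x) dx = ∫_0^7/2 f v dx + 2·v(7/2) + 2·v(0) for all v ∈ V (Neumann data are natural BCs: they enter the RHS as boundary terms).
Substituting f(x) = 247/84 - x^2, the right-hand side is ∫_0^7/2 (247/84 - x^2) v dx + 2·v(7/2) + 2·v(0).
Compatibility check (pure Neumann): taking v ≡ 1 ∈ V gives 0 = ∫_0^7/2 f dx + (2) − (-2), i.e. ∫_0^7/2 f dx must equal u'(0) − u'(7/2) = -4. Indeed ∫_0^7/2 (247/84 - x^2) dx = -4, so the data are compatible. The solution is then unique only up to an additive constant (fix it e.g. by requiring ∫_0^7/2 u dx = 0).


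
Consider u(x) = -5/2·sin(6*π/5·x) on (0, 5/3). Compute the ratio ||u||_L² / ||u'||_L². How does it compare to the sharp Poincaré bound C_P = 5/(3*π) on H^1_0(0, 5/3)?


||u||_L² / ||u'||_L² = 5/(6*π) < C_P = 5/(3*π).

u(x) = -5/2·sin(6*π/5·x), so u'(x) = -3*π*cos(6*π*x/5).
Writing u(x) = A·sin(kπx/L) with A = -5/2 and k = 2, use ∫_0^L sin²(kπx/L) dx = L/2 and ∫_0^L cos²(kπx/L) dx = L/2.
u² = 25/4·sin²(6*π/5·x) and (u')² = 9*π^2·cos²(6*π/5·x), and each of sin², cos² integrates to L/2 = 5/6 over (0, 5/3).
∫_0^5/3 u² dx = 125/24, so ||u||_L² = 5*sqrt(30)/12.
∫_0^5/3 (u')² dx = 15*π^2/2, so ||u'||_L² = sqrt(30)*π/2.
Ratio ||u||_L² / ||u'||_L² = 5/(6*π).
Sharp Poincaré constant on H^1_0(0, 5/3) is C_P = L/π = 5/(3*π), achieved by sin(3*π/5·x).
This is the k = 2 harmonic; the ratio L/(kπ) is strictly less than C_P = L/π, consistent with the sharp inequality ||u||_L² ≤ C_P ||u'||_L².


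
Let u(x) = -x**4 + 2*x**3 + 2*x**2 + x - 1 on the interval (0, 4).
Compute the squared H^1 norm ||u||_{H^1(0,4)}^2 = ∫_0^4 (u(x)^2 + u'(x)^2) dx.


||u||_{H^1}^2 = 3513128/315

The H^1 norm (squared) on an interval (0, L) is
  ||u||_{H^1}^2 = ∫_0^L u(x)^2 dx + ∫_0^L u'(x)^2 dx.
Compute u'(x) = -4*x**3 + 6*x**2 + 4*x + 1.
Then u(x)^2 = x**8 - 4*x**7 + 6*x**5 + 10*x**4 - 3*x**2 - 2*x + 1 and u'(x)^2 = 16*x**6 - 48*x**5 + 4*x**4 + 40*x**3 + 28*x**2 + 8*x + 1.
Integrate each monomial from 0 to 4 using ∫_0^4 c·x^n dx = c·4^(n+1)/(n+1):
  ∫_0^4 u(x)^2 dx = ∫_0^4 (x^8 - 4*x^7 + 6*x^5 + 10*x^4 - 3*x^2 - 2*x + 1) dx. Term by term:
    ∫_0^4 x^8 dx = 262144/9;  ∫_0^4 -4*x^7 dx = -32768;  ∫_0^4 6*x^5 dx = 4096;
    ∫_0^4 10*x^4 dx = 2048;  ∫_0^4 -3*x^2 dx = -64;  ∫_0^4 -2*x dx = -16;
    ∫_0^4 1 dx = 4.
  Sum: 262144/9 − 32768 + 4096 + 2048 − 64 − 16 + 4 = 21844/9.
  ∫_0^4 u'(x)^2 dx = ∫_0^4 (16*x^6 - 48*x^5 + 4*x^4 + 40*x^3 + 28*x^2 + 8*x + 1) dx. Term by term:
    ∫_0^4 16*x^6 dx = 262144/7;  ∫_0^4 -48*x^5 dx = -32768;  ∫_0^4 4*x^4 dx = 4096/5;
    ∫_0^4 40*x^3 dx = 2560;  ∫_0^4 28*x^2 dx = 1792/3;  ∫_0^4 8*x dx = 64;
    ∫_0^4 1 dx = 4.
  Sum: 262144/7 − 32768 + 4096/5 + 2560 + 1792/3 + 64 + 4 = 916196/105.
Adding: ||u||_{H^1}^2 = 21844/9 + 916196/105 = 3513128/315.


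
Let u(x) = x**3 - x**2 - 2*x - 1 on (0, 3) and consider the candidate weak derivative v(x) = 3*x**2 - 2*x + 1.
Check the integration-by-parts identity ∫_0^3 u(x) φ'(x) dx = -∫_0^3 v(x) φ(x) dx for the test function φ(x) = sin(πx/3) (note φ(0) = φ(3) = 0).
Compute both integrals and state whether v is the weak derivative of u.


LHS = -51/π + 324/π^3, RHS = -69/π + 324/π^3. No, v is not the weak derivative of u.

u(x) = x**3 - x**2 - 2*x - 1, classical derivative u'(x) = 3*x**2 - 2*x - 2.
φ(x) = sin(πx/3), so φ'(x) = π*cos(π*x/3)/3.
Note φ(0) = φ(3) = 0, so the boundary term u·φ vanishes.
LHS = ∫_0^3 u(x) φ'(x) dx = ∫_0^3 (π*x^3*cos(π*x/3)/3 - π*x^2*cos(π*x/3)/3 - 2*π*x*cos(π*x/3)/3 - π*cos(π*x/3)/3) dx. Term by term:
  ∫_0^3 -π*cos(π*x/3)/3 dx = 0;  ∫_0^3 -2*π*x*cos(π*x/3)/3 dx = 12/π;  ∫_0^3 -π*x^2*cos(π*x/3)/3 dx = 18/π;
  ∫_0^3 π*x^3*cos(π*x/3)/3 dx = -81/π + 324/π^3.
Sum: 0 + 12/π + 18/π + -81/π + 324/π^3 = -51/π + 324/π^3.
So LHS = -51/π + 324/π^3.
∫_0^3 v(x) φ(x) dx = ∫_0^3 (3*x^2*sin(π*x/3) - 2*x*sin(π*x/3) + sin(π*x/3)) dx. Term by term:
  ∫_0^3 -2*x*sin(π*x/3) dx = -18/π;  ∫_0^3 3*x^2*sin(π*x/3) dx = -324/π^3 + 81/π;  ∫_0^3 sin(π*x/3) dx = 6/π.
Sum: -18/π + -324/π^3 + 81/π + 6/π = -324/π^3 + 69/π.
So RHS = -∫_0^3 v(x) φ(x) dx = -69/π + 324/π^3.
LHS − RHS = 18/π ≠ 0, so the identity fails.
(For a valid weak derivative the identity must hold for EVERY test function, in particular this one. The failure shows v is NOT the weak derivative of u.)
Correct weak derivative would be u'(x) = 3*x**2 - 2*x - 2.


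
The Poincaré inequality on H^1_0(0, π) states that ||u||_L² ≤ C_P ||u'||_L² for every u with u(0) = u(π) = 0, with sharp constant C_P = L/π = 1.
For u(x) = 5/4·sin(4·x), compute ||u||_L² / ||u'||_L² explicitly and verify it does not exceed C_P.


||u||_L² / ||u'||_L² = 1/4 < C_P = 1.

u(x) = 5/4·sin(4·x), so u'(x) = 5*cos(4*x).
Writing u(x) = A·sin(kπx/L) with A = 5/4 and k = 4, use ∫_0^L sin²(kπx/L) dx = L/2 and ∫_0^L cos²(kπx/L) dx = L/2.
u² = 25/16·sin²(4·x) and (u')² = 25·cos²(4·x), and each of sin², cos² integrates to L/2 = π/2 over (0, π).
∫_0^π u² dx = 25*π/32, so ||u||_L² = 5*sqrt(2)*sqrt(π)/8.
∫_0^π (u')² dx = 25*π/2, so ||u'||_L² = 5*sqrt(2)*sqrt(π)/2.
Ratio ||u||_L² / ||u'||_L² = 1/4.
Sharp Poincaré constant on H^1_0(0, π) is C_P = L/π = 1, achieved by sin(x).
This is the k = 4 harmonic; the ratio L/(kπ) is strictly less than C_P = L/π, consistent with the sharp inequality ||u||_L² ≤ C_P ||u'||_L².


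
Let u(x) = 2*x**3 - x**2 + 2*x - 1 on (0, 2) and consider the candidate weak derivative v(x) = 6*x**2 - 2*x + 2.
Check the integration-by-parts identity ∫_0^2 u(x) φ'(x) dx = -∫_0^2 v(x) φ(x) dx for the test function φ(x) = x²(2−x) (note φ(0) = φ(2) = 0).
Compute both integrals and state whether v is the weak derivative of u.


LHS = -184/15, RHS = -184/15. Yes, v = u' weakly.

u(x) = 2*x**3 - x**2 + 2*x - 1, classical derivative u'(x) = 6*x**2 - 2*x + 2.
φ(x) = x²(2−x), so φ'(x) = x*(4 - 3*x).
Note φ(0) = φ(2) = 0, so the boundary term u·φ vanishes.
LHS = ∫_0^2 u(x) φ'(x) dx = ∫_0^2 (-6*x^5 + 11*x^4 - 10*x^3 + 11*x^2 - 4*x) dx. Term by term:
  ∫_0^2 -6*x^5 dx = -64;  ∫_0^2 11*x^4 dx = 352/5;  ∫_0^2 -10*x^3 dx = -40;
  ∫_0^2 11*x^2 dx = 88/3;  ∫_0^2 -4*x dx = -8.
Sum: -64 + 352/5 − 40 + 88/3 − 8 = -184/15.
So LHS = -184/15.
∫_0^2 v(x) φ(x) dx = ∫_0^2 (-6*x^5 + 14*x^4 - 6*x^3 + 4*x^2) dx. Term by term:
  ∫_0^2 -6*x^5 dx = -64;  ∫_0^2 14*x^4 dx = 448/5;  ∫_0^2 -6*x^3 dx = -24;
  ∫_0^2 4*x^2 dx = 32/3.
Sum: -64 + 448/5 − 24 + 32/3 = 184/15.
So RHS = -∫_0^2 v(x) φ(x) dx = -184/15.
LHS = RHS, so the identity holds for this test φ.
Moreover u is smooth here and v(x) = u'(x) = 6*x**2 - 2*x + 2 pointwise, so the identity holds for every test function. Hence v is the weak derivative of u.


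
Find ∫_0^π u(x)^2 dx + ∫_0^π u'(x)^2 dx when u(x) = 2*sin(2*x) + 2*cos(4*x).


||u||_{H^1(0,π)}^2 = 44*π

u'(x) = -8*sin(4*x) + 4*cos(2*x).
Expand u² and (u')² and integrate term by term on (0, π), using: for integers n ≥ 1, ∫_0^π sin²(nx) dx = ∫_0^π cos²(nx) dx = π/2; for n ≠ n', ∫_0^π sin(nx)sin(n'x) dx = ∫_0^π cos(nx)cos(n'x) dx = 0; and by product-to-sum, ∫_0^π sin(nx)cos(n'x) dx = ½∫_0^π [sin((n+n')x) + sin((n−n')x)] dx, which is 0 when n+n' is even and 2n/(n²−n'²) when n+n' is odd (it need not vanish on (0, π)).
  u² squared terms: (2)²·∫cos(4x)² dx = 4·π/2 = 2*π;  (2)²·∫sin(2x)² dx = 4·π/2 = 2*π.
  u² cross terms: 2·(2)·(2)·∫cos(4x)·sin(2x) dx = 8·(0) = 0.
  So ∫_0^π u² dx = 2*π + 2*π + 0 = 4*π.
  (u')² squared terms: (-8)²·∫sin(4x)² dx = 64·π/2 = 32*π;  (4)²·∫cos(2x)² dx = 16·π/2 = 8*π.
  (u')² cross terms: 2·(-8)·(4)·∫sin(4x)·cos(2x) dx = -64·(0) = 0.
  So ∫_0^π (u')² dx = 32*π + 8*π + 0 = 40*π.
||u||_{H^1}^2 = (4*π) + (40*π) = 44*π.


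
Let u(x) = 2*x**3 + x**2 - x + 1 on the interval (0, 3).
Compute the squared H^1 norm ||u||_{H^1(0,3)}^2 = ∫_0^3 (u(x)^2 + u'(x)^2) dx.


||u||_{H^1}^2 = 266001/70

The H^1 norm (squared) on an interval (0, L) is
  ||u||_{H^1}^2 = ∫_0^L u(x)^2 dx + ∫_0^L u'(x)^2 dx.
Compute u'(x) = 6*x**2 + 2*x - 1.
Then u(x)^2 = 4*x**6 + 4*x**5 - 3*x**4 + 2*x**3 + 3*x**2 - 2*x + 1 and u'(x)^2 = 36*x**4 + 24*x**3 - 8*x**2 - 4*x + 1.
Integrate each monomial from 0 to 3 using ∫_0^3 c·x^n dx = c·3^(n+1)/(n+1):
  ∫_0^3 u(x)^2 dx = ∫_0^3 (4*x^6 + 4*x^5 - 3*x^4 + 2*x^3 + 3*x^2 - 2*x + 1) dx. Term by term:
    ∫_0^3 4*x^6 dx = 8748/7;  ∫_0^3 4*x^5 dx = 486;  ∫_0^3 -3*x^4 dx = -729/5;
    ∫_0^3 2*x^3 dx = 81/2;  ∫_0^3 3*x^2 dx = 27;  ∫_0^3 -2*x dx = -9;
    ∫_0^3 1 dx = 3.
  Sum: 8748/7 + 486 − 729/5 + 81/2 + 27 − 9 + 3 = 115599/70.
  ∫_0^3 u'(x)^2 dx = ∫_0^3 (36*x^4 + 24*x^3 - 8*x^2 - 4*x + 1) dx. Term by term:
    ∫_0^3 36*x^4 dx = 8748/5;  ∫_0^3 24*x^3 dx = 486;  ∫_0^3 -8*x^2 dx = -72;
    ∫_0^3 -4*x dx = -18;  ∫_0^3 1 dx = 3.
  Sum: 8748/5 + 486 − 72 − 18 + 3 = 10743/5.
Adding: ||u||_{H^1}^2 = 115599/70 + 10743/5 = 266001/70.


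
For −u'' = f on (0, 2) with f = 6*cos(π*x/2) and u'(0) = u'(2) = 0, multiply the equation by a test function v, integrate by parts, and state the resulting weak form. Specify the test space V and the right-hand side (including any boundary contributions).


V = H^1(0, 2) (no boundary constraint on v; u is determined up to an additive constant); weak form: ∫_0^2 u'v' dx = ∫_0^2 (6*cos(π*x/2)) v dx for all v ∈ V.

Multiply both sides by a test function v and integrate from 0 to 2:
  ∫_0^2 −u''(x) v(x) dx = ∫_0^2 f(x) v(x) dx.
Integrate the LHS by parts once:
  ∫_0^2 −u'' v dx = −[u'(x) v(x)]_0^2 + ∫_0^2 u'(x) v'(x) dx.
Thus ∫_0^2 u'(x) v'(x) dx = ∫_0^2 f(x) v(x) dx + [u'(x) v(x)]_0^2.
Choose V so that boundary terms are either known or forced to vanish.
u has homogeneous Neumann: u'(0) = u'(2) = 0. So [u' v]_0^2 = 0·v(2) − 0·v(0) = 0 for any v; take V = H^1(0, 2).
Weak formulation: find u (satisfying any essential BC) such that ∫_0^2 u'(x) v'(x) dx = ∫_0^2 f v dx for all v ∈ V (homogeneous Neumann, so boundary terms vanish).
Substituting f(x) = 6*cos(π*x/2), the right-hand side is ∫_0^2 (6*cos(π*x/2)) v dx.
Compatibility check (pure Neumann): taking v ≡ 1 ∈ V gives 0 = ∫_0^2 f dx + (0) − (0), i.e. ∫_0^2 f dx must equal u'(0) − u'(2) = 0. Indeed ∫_0^2 (6*cos(π*x/2)) dx = 0, so the data are compatible. The solution is then unique only up to an additive constant (fix it e.g. by requiring ∫_0^2 u dx = 0).


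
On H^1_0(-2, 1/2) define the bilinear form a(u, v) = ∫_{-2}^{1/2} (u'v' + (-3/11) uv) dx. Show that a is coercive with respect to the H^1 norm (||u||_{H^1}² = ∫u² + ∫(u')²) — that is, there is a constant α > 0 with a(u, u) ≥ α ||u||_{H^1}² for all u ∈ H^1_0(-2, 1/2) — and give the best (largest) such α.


α = (-75 + 44*π^2)/(11*(25 + 4*π^2))

Coercivity of a(·,·) on H^1_0(-2, 1/2) means a(u, u) ≥ α ||u||_{H^1}² for every u ∈ H^1_0.
The interval has length L = 5/2, and Poincaré/coercivity depend only on L. Here a(u, u) = ∫(u')² + (-3/11)·∫u².
Here c = -3/11 < 0 with |c| < (π/L)² = 4*π^2/25, so coercivity still holds. The condition a(u,u) ≥ α||u||_{H^1}² reads (1−α)∫(u')² ≥ (α−c)∫u². Any admissible α is ≤ 1 (rapidly oscillating u have ∫u²/∫(u')² → 0), and α = 1 would force 0 ≥ (1−c)∫u², impossible since c < 1; so 1−α > 0. By the sharp Poincaré inequality on H^1_0 of an interval of length L, ∫(u')² ≥ (π/L)²∫u² with equality for the first sine mode sin(π(x−x₀)/L) (x₀ the left endpoint), so the inequality holds for all u iff (1−α)(π/L)² ≥ α − c, i.e. α ≤ ((π/L)² + c)/((π/L)² + 1) = (1 + c(L/π)²)/(1 + (L/π)²). (Direct route, valid since c ≤ 0: Poincaré gives c∫u² ≥ c(L/π)²∫(u')², so a(u,u) ≥ (1 + c(L/π)²)∫(u')², while ||u||_{H^1}² ≤ (1 + (L/π)²)∫(u')²; dividing yields the same α.) With (π/L)² = 4*π^2/25 and c = -3/11, the largest admissible constant is α = ((π/L)² + c)/((π/L)² + 1).
Simplifying, α = (-75 + 44*π^2)/(11*(25 + 4*π^2)).


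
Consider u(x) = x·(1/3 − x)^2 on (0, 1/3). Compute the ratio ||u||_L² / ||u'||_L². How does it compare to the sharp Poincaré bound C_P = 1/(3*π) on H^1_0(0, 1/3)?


||u||_L² / ||u'||_L² = sqrt(14)/42 < C_P = 1/(3*π).

u(x) = x·(1/3 − x)^2, so u'(x) = (3*x - 1)*(9*x - 1)/9.
u(x) = x·(1/3 − x)^2 vanishes at x = 0 and x = 1/3, so u ∈ H^1_0(0, 1/3). Differentiate via the product rule and integrate the resulting polynomials term by term.
  ∫_0^1/3 u² dx = ∫_0^1/3 (x^6 - 4*x^5/3 + 2*x^4/3 - 4*x^3/27 + x^2/81) dx. Term by term:
    ∫_0^1/3 x^6 dx = 1/15309;  ∫_0^1/3 -4*x^5/3 dx = -2/6561;  ∫_0^1/3 2*x^4/3 dx = 2/3645;
    ∫_0^1/3 -4*x^3/27 dx = -1/2187;  ∫_0^1/3 x^2/81 dx = 1/6561.
  Sum: 1/15309 − 2/6561 + 2/3645 − 1/2187 + 1/6561 = 1/229635.
  ∫_0^1/3 (u')² dx = ∫_0^1/3 (9*x^4 - 8*x^3 + 22*x^2/9 - 8*x/27 + 1/81) dx. Term by term:
    ∫_0^1/3 9*x^4 dx = 1/135;  ∫_0^1/3 -8*x^3 dx = -2/81;  ∫_0^1/3 22*x^2/9 dx = 22/729;
    ∫_0^1/3 -8*x/27 dx = -4/243;  ∫_0^1/3 1/81 dx = 1/243.
  Sum: 1/135 − 2/81 + 22/729 − 4/243 + 1/243 = 2/3645.
∫_0^1/3 u² dx = 1/229635, so ||u||_L² = sqrt(35)/2835.
∫_0^1/3 (u')² dx = 2/3645, so ||u'||_L² = sqrt(10)/135.
Ratio ||u||_L² / ||u'||_L² = sqrt(14)/42.
Sharp Poincaré constant on H^1_0(0, 1/3) is C_P = L/π = 1/(3*π), achieved by sin(3*π·x).
A polynomial bump cannot attain the sharp Poincaré constant (only the first sine eigenfunction does), so the ratio is strictly less than C_P, consistent with ||u||_L² ≤ C_P ||u'||_L².


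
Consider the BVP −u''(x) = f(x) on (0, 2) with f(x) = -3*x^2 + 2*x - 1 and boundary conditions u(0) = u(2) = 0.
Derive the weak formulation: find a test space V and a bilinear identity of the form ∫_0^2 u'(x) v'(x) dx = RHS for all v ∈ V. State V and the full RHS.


V = H^1_0(0, 2) (so v(0) = v(2) = 0); weak form: ∫_0^2 u'v' dx = ∫_0^2 (-3*x^2 + 2*x - 1) v dx for all v ∈ V.

Multiply both sides by a test function v and integrate from 0 to 2:
  ∫_0^2 −u''(x) v(x) dx = ∫_0^2 f(x) v(x) dx.
Integrate the LHS by parts once:
  ∫_0^2 −u'' v dx = −[u'(x) v(x)]_0^2 + ∫_0^2 u'(x) v'(x) dx.
Thus ∫_0^2 u'(x) v'(x) dx = ∫_0^2 f(x) v(x) dx + [u'(x) v(x)]_0^2.
Choose V so that boundary terms are either known or forced to vanish.
u is Dirichlet: u(0) = u(2) = 0. Let V = H^1_0(0, 2); then v(0) = v(2) = 0, and [u' v]_0^2 = 0.
Weak formulation: find u (satisfying any essential BC) such that ∫_0^2 u'(x) v'(x) dx = ∫_0^2 f v dx for all v ∈ V.
Substituting f(x) = -3*x^2 + 2*x - 1, the right-hand side is ∫_0^2 (-3*x^2 + 2*x - 1) v dx.


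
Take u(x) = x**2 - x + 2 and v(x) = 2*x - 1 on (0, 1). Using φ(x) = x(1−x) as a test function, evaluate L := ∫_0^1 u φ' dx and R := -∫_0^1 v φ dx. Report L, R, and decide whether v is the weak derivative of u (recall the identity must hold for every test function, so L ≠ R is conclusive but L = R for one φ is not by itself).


LHS = 0, RHS = 0. Yes, v = u' weakly.

u(x) = x**2 - x + 2, classical derivative u'(x) = 2*x - 1.
φ(x) = x(1−x), so φ'(x) = 1 - 2*x.
Note φ(0) = φ(1) = 0, so the boundary term u·φ vanishes.
LHS = ∫_0^1 u(x) φ'(x) dx = ∫_0^1 (-2*x^3 + 3*x^2 - 5*x + 2) dx. Term by term:
  ∫_0^1 -2*x^3 dx = -1/2;  ∫_0^1 3*x^2 dx = 1;  ∫_0^1 -5*x dx = -5/2;
  ∫_0^1 2 dx = 2.
Sum: -1/2 + 1 − 5/2 + 2 = 0.
So LHS = 0.
∫_0^1 v(x) φ(x) dx = ∫_0^1 (-2*x^3 + 3*x^2 - x) dx. Term by term:
  ∫_0^1 -2*x^3 dx = -1/2;  ∫_0^1 3*x^2 dx = 1;  ∫_0^1 -x dx = -1/2.
Sum: -1/2 + 1 − 1/2 = 0.
So RHS = -∫_0^1 v(x) φ(x) dx = 0.
LHS = RHS, so the identity holds for this test φ.
Moreover u is smooth here and v(x) = u'(x) = 2*x - 1 pointwise, so the identity holds for every test function. Hence v is the weak derivative of u.


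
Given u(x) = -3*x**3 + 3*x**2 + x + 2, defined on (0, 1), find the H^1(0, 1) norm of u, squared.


||u||_{H^1}^2 = 2083/210

The H^1 norm (squared) on an interval (0, L) is
  ||u||_{H^1}^2 = ∫_0^L u(x)^2 dx + ∫_0^L u'(x)^2 dx.
Compute u'(x) = -9*x**2 + 6*x + 1.
Then u(x)^2 = 9*x**6 - 18*x**5 + 3*x**4 - 6*x**3 + 13*x**2 + 4*x + 4 and u'(x)^2 = 81*x**4 - 108*x**3 + 18*x**2 + 12*x + 1.
Integrate each monomial from 0 to 1 using ∫_0^1 c·x^n dx = c·1^(n+1)/(n+1):
  ∫_0^1 u(x)^2 dx = ∫_0^1 (9*x^6 - 18*x^5 + 3*x^4 - 6*x^3 + 13*x^2 + 4*x + 4) dx. Term by term:
    ∫_0^1 9*x^6 dx = 9/7;  ∫_0^1 -18*x^5 dx = -3;  ∫_0^1 3*x^4 dx = 3/5;
    ∫_0^1 -6*x^3 dx = -3/2;  ∫_0^1 13*x^2 dx = 13/3;  ∫_0^1 4*x dx = 2;
    ∫_0^1 4 dx = 4.
  Sum: 9/7 − 3 + 3/5 − 3/2 + 13/3 + 2 + 4 = 1621/210.
  ∫_0^1 u'(x)^2 dx = ∫_0^1 (81*x^4 - 108*x^3 + 18*x^2 + 12*x + 1) dx. Term by term:
    ∫_0^1 81*x^4 dx = 81/5;  ∫_0^1 -108*x^3 dx = -27;  ∫_0^1 18*x^2 dx = 6;
    ∫_0^1 12*x dx = 6;  ∫_0^1 1 dx = 1.
  Sum: 81/5 − 27 + 6 + 6 + 1 = 11/5.
Adding: ||u||_{H^1}^2 = 1621/210 + 11/5 = 2083/210.


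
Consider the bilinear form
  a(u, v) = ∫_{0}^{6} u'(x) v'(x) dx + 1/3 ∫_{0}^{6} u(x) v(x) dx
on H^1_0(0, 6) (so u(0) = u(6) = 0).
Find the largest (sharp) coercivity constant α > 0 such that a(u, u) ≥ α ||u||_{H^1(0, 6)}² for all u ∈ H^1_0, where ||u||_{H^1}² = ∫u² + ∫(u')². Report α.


α = (π^2 + 12)/(π^2 + 36)

Coercivity of a(·,·) on H^1_0(0, 6) means a(u, u) ≥ α ||u||_{H^1}² for every u ∈ H^1_0.
The interval has length L = 6, and Poincaré/coercivity depend only on L. Here a(u, u) = ∫(u')² + (1/3)·∫u².
Here 0 < c = 1/3 < 1. The condition a(u,u) ≥ α||u||_{H^1}² reads (1−α)∫(u')² ≥ (α−c)∫u². Any admissible α is ≤ 1 (rapidly oscillating u have ∫u²/∫(u')² → 0), and α = 1 would force 0 ≥ (1−c)∫u², impossible since c < 1; so 1−α > 0. By the sharp Poincaré inequality on H^1_0 of an interval of length L, ∫(u')² ≥ (π/L)²∫u² with equality for the first sine mode sin(π(x−x₀)/L) (x₀ the left endpoint), so the inequality holds for all u iff (1−α)(π/L)² ≥ α − c, i.e. α ≤ ((π/L)² + c)/((π/L)² + 1) = (1 + c(L/π)²)/(1 + (L/π)²). With (π/L)² = π^2/36 and c = 1/3, the largest admissible constant is α = ((π/L)² + c)/((π/L)² + 1).
Simplifying, α = (π^2 + 12)/(π^2 + 36).


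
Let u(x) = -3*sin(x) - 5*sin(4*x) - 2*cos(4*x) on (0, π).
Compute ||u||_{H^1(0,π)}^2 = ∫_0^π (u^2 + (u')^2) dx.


||u||_{H^1(0,π)}^2 = -136/5 + 511*π/2

u'(x) = 8*sin(4*x) - 3*cos(x) - 20*cos(4*x).
Expand u² and (u')² and integrate term by term on (0, π), using: for integers n ≥ 1, ∫_0^π sin²(nx) dx = ∫_0^π cos²(nx) dx = π/2; for n ≠ n', ∫_0^π sin(nx)sin(n'x) dx = ∫_0^π cos(nx)cos(n'x) dx = 0; and by product-to-sum, ∫_0^π sin(nx)cos(n'x) dx = ½∫_0^π [sin((n+n')x) + sin((n−n')x)] dx, which is 0 when n+n' is even and 2n/(n²−n'²) when n+n' is odd (it need not vanish on (0, π)).
  u² squared terms: (-5)²·∫sin(4x)² dx = 25·π/2 = 25*π/2;  (-3)²·∫sin(x)² dx = 9·π/2 = 9*π/2;  (-2)²·∫cos(4x)² dx = 4·π/2 = 2*π.
  u² cross terms: 2·(-5)·(-3)·∫sin(4x)·sin(x) dx = 30·(0) = 0;  2·(-5)·(-2)·∫sin(4x)·cos(4x) dx = 20·(0) = 0;  2·(-3)·(-2)·∫sin(x)·cos(4x) dx = 12·(-2/15) = -8/5.
  So ∫_0^π u² dx = 25*π/2 + 9*π/2 + 2*π + 0 + 0 − 8/5 = -8/5 + 19*π.
  (u')² squared terms: (-20)²·∫cos(4x)² dx = 400·π/2 = 200*π;  (-3)²·∫cos(x)² dx = 9·π/2 = 9*π/2;  (8)²·∫sin(4x)² dx = 64·π/2 = 32*π.
  (u')² cross terms: 2·(-20)·(-3)·∫cos(4x)·cos(x) dx = 120·(0) = 0;  2·(-20)·(8)·∫cos(4x)·sin(4x) dx = -320·(0) = 0;  2·(-3)·(8)·∫cos(x)·sin(4x) dx = -48·(8/15) = -128/5.
  So ∫_0^π (u')² dx = 200*π + 9*π/2 + 32*π + 0 + 0 − 128/5 = -128/5 + 473*π/2.
||u||_{H^1}^2 = (-8/5 + 19*π) + (-128/5 + 473*π/2) = -136/5 + 511*π/2.
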